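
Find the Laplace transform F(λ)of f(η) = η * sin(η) 2 * λ/(λ^2 + 1)^2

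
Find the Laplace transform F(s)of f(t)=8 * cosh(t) 8 * s/(s^2 - 1)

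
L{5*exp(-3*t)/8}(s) 5/(8*(s+3))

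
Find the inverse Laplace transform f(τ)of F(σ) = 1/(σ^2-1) sinh(τ)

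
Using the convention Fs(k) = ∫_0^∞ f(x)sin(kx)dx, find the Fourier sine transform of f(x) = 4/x 2 * pi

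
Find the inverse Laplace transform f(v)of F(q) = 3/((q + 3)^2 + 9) exp(-3 * v) * sin(3 * v)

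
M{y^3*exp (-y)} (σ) gamma (σ + 3)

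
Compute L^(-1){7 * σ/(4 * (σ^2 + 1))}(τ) 7 * cos(τ)/4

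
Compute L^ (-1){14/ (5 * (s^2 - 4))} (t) 7 * sinh (2 * t)/5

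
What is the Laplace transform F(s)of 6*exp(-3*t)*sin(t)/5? 6/(5*((s+3)^2+1))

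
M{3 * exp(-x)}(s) 3 * gamma(s)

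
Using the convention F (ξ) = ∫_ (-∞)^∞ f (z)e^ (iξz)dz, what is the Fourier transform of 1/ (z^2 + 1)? pi*exp (-Abs (ξ))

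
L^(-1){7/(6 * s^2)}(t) 7 * t/6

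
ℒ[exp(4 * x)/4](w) 1/(4 * (w - 4))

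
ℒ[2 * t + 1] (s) 1/s + 2/s^2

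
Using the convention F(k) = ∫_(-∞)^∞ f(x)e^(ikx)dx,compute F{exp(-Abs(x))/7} 2/(7*(k^2 + 1))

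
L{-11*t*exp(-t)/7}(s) -11/(7*(s + 1)^2)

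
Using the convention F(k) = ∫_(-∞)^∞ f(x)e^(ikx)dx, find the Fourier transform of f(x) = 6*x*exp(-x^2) 3*I*sqrt(pi)*k*exp(-k^2/4)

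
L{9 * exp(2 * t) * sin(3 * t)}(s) 27/((s - 2)^2+9)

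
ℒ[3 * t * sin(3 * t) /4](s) 9 * s/(2 * (s^2+9) ^2) 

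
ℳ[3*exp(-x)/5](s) 3*gamma(s)/5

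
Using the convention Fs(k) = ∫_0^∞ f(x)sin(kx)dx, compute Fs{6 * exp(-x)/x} 6 * atan(k)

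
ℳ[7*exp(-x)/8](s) 7*gamma(s)/8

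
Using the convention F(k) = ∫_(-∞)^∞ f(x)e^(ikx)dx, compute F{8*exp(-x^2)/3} 8*sqrt(pi)*exp(-k^2/4)/3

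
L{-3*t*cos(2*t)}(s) 3*(4 - s^2)/(s^2 + 4)^2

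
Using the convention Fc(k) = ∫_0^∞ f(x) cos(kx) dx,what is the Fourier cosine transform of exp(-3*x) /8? 3/(8*(k^2 + 9) ) 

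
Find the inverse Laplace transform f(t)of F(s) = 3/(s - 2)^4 t^3*exp(2*t)/2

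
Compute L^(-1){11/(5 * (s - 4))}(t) 11 * exp(4 * t)/5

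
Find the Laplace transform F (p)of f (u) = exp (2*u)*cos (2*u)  (p - 2)/ ( (p - 2)^2 + 4)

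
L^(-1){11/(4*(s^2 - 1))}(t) 11*sinh(t)/4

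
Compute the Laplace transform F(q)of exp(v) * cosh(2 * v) (q - 1)/((q - 1)^2 - 4)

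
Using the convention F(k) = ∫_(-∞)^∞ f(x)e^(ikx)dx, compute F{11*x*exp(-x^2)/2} 11*I*sqrt(pi)*k*exp(-k^2/4)/4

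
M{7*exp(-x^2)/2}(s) 7*gamma(s/2)/4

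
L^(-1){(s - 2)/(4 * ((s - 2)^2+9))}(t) exp(2 * t) * cos(3 * t)/4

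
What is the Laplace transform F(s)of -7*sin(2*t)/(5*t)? -7*atan(2/s)/5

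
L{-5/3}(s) -5/(3*s)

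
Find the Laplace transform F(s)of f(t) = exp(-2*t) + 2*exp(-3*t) 1/(s + 2) + 2/(s + 3)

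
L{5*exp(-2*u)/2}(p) 5/(2*(p + 2))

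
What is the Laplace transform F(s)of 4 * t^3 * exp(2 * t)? 24/(s - 2)^4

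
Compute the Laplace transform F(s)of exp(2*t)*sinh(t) 1/((s - 2)^2 - 1)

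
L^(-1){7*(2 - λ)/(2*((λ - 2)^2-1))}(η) -7*exp(2*η)*cosh(η)/2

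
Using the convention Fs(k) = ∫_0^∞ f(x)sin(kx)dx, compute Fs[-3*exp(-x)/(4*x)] -3*atan(k)/4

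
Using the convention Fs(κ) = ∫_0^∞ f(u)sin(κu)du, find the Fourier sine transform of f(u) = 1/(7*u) pi/14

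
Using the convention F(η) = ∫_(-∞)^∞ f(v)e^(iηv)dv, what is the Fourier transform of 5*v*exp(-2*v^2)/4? 5*sqrt(2)*I*sqrt(pi)*η*exp(-η^2/8)/32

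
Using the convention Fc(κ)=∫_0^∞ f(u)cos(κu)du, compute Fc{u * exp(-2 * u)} (4 - κ^2)/(κ^2 + 4)^2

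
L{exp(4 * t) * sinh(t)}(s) 1/((s - 4)^2 - 1)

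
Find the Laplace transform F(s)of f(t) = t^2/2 s^(-3)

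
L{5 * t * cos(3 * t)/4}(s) 5 * (s^2-9)/(4 * (s^2 + 9)^2)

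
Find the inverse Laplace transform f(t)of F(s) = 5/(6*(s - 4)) 5*exp(4*t)/6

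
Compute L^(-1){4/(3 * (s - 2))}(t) 4 * exp(2 * t)/3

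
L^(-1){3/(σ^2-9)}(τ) sinh(3*τ)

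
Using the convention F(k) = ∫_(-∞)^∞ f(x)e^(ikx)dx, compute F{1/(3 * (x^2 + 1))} pi * exp(-Abs(k))/3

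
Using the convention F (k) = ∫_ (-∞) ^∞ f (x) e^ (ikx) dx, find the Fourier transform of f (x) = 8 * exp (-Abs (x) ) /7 16/ (7 * (k^2 + 1) ) 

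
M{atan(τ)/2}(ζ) -pi*sec(pi*ζ/2)/(4*ζ)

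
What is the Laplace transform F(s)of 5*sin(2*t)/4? 5/(2*(s^2 + 4))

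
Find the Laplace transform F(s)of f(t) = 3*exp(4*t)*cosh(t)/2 3*(s - 4)/(2*((s - 4)^2-1))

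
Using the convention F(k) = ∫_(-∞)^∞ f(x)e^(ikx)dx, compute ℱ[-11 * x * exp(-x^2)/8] -11 * I * sqrt(pi) * k * exp(-k^2/4)/16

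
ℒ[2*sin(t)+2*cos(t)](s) 2/(s^2+1)+2*s/(s^2+1)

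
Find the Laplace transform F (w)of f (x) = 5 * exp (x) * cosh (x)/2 5 * (w - 1)/ (2 * w * (w - 2))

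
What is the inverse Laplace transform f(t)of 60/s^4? 10 * t^3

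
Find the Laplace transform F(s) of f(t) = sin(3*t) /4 3/(4*(s^2+9) ) 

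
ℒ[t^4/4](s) 6/s^5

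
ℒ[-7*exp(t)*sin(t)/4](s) -7/(4*(s - 1)^2 + 4)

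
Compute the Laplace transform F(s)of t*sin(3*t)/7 6*s/(7*(s^2 + 9)^2)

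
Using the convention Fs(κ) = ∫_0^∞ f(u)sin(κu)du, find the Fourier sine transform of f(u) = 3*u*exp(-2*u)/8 3*κ/(2*(κ^2+4)^2)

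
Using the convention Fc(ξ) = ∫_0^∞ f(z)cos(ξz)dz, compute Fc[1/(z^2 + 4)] pi*exp(-2*ξ)/4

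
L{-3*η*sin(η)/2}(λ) -3*λ/(λ^2 + 1)^2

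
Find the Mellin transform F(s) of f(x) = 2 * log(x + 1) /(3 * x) -2 * pi * csc(pi * s) /(3 * s - 3) 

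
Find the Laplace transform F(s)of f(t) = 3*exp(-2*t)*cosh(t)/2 3*(s + 2)/(2*((s + 2)^2 - 1))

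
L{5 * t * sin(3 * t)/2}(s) 15 * s/(s^2 + 9)^2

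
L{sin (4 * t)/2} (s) 2/ (s^2 + 16)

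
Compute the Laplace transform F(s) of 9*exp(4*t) 9/(s - 4) 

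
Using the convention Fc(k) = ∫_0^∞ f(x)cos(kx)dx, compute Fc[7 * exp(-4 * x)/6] 14/(3 * (k^2 + 16))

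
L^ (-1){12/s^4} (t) 2*t^3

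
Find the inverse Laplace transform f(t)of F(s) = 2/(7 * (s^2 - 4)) sinh(2 * t)/7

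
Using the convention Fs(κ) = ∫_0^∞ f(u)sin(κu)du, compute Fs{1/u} pi/2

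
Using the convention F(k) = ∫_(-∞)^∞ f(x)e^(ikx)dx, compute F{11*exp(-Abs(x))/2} 11/(k^2+1)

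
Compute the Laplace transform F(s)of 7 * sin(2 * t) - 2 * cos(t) 14/(s^2+4) - 2 * s/(s^2+1)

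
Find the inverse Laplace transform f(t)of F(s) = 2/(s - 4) 2 * exp(4 * t)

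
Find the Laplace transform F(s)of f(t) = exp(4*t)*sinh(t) 1/((s - 4)^2 - 1)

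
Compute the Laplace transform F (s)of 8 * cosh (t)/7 8 * s/ (7 * (s^2-1))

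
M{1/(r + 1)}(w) pi * csc(pi * w)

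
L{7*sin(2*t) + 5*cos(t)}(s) 14/(s^2 + 4) + 5*s/(s^2 + 1)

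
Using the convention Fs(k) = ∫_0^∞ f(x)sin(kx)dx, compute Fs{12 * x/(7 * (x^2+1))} 6 * pi * exp(-k)/7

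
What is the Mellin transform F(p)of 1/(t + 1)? pi * csc(pi * p)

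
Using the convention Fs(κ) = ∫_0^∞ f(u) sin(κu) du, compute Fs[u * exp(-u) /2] κ/(κ^2 + 1) ^2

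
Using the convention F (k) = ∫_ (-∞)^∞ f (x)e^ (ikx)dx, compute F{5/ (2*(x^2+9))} 5*pi*exp (-3*Abs (k))/6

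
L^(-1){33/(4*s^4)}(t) 11*t^3/8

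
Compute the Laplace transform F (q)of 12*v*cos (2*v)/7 12*(q^2 - 4)/ (7*(q^2 + 4)^2)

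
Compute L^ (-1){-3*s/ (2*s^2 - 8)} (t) -3*cosh (2*t)/2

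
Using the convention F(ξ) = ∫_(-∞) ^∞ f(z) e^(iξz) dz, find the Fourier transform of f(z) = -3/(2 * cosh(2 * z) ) -3 * pi/(4 * cosh(pi * ξ/4) ) 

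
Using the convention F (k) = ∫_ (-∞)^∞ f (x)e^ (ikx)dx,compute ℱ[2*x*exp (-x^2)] I*sqrt (pi)*k*exp (-k^2/4)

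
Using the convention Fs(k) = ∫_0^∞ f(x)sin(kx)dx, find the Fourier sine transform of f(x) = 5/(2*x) 5*pi/4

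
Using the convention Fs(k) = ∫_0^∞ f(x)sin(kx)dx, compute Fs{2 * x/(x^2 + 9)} pi * exp(-3 * k)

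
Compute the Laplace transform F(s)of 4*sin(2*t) 8/(s^2+4)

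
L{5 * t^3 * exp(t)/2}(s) 15/(s - 1)^4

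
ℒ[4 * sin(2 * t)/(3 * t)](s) 4 * atan(2/s)/3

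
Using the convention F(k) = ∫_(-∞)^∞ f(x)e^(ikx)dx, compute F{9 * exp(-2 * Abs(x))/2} 18/(k^2 + 4)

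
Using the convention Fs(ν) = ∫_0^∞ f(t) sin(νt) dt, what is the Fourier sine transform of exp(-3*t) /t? atan(ν/3) 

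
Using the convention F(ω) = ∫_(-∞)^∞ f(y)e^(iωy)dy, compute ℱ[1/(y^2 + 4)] pi * exp(-2 * Abs(ω))/2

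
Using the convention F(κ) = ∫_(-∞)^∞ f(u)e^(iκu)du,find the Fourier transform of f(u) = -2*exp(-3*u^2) -2*sqrt(3)*sqrt(pi)*exp(-κ^2/12)/3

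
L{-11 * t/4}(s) -11/(4 * s^2)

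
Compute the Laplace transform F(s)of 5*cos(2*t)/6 5*s/(6*(s^2+4))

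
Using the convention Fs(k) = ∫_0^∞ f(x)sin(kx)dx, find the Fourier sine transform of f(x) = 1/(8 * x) pi/16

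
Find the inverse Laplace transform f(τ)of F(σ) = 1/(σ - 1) exp(τ)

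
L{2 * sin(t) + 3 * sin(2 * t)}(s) 6/(s^2 + 4) + 2/(s^2 + 1)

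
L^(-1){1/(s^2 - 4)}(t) sinh(2 * t)/2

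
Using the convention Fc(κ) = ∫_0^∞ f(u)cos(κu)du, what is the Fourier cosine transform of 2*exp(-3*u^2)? sqrt(3)*sqrt(pi)*exp(-κ^2/12)/3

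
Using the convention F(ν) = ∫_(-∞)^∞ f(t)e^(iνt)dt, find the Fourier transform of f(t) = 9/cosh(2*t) 9*pi/(2*cosh(pi*ν/4))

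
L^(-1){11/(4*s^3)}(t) 11*t^2/8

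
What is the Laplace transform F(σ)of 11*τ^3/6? 11/σ^4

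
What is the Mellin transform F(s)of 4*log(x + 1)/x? -4*pi*csc(pi*s)/(s - 1)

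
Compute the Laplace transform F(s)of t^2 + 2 2/s + 2/s^3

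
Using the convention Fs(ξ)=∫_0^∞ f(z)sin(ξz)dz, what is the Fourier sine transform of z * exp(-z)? 2 * ξ/(ξ^2 + 1)^2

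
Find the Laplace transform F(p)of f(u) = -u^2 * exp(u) -2/(p - 1)^3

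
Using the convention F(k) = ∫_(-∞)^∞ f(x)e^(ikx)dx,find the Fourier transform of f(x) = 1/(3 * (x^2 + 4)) pi * exp(-2 * Abs(k))/6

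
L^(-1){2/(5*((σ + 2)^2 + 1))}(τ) 2*exp(-2*τ)*sin(τ)/5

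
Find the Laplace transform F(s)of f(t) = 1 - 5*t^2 1/s - 10/s^3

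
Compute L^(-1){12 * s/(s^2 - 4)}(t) 12 * cosh(2 * t)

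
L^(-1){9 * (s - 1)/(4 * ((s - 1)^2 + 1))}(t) 9 * exp(t) * cos(t)/4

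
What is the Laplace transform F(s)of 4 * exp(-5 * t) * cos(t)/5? 4 * (s + 5)/(5 * ((s + 5)^2 + 1))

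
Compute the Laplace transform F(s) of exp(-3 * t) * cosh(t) (s + 3) /((s + 3) ^2-1) 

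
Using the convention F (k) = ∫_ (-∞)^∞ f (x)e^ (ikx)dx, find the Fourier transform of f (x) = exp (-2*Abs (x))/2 2/ (k^2 + 4)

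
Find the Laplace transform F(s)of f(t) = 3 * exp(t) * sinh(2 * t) 6/((s - 1)^2 - 4)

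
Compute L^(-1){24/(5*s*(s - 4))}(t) 12*exp(2*t)*sinh(2*t)/5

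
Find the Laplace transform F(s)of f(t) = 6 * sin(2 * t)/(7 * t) 6 * atan(2/s)/7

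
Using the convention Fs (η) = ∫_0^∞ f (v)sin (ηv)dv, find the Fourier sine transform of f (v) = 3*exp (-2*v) 3*η/ (η^2 + 4)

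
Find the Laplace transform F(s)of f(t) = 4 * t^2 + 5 5/s + 8/s^3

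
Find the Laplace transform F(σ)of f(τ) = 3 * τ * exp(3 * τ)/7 3/(7 * (σ - 3)^2)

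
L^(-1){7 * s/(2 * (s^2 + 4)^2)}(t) 7 * t * sin(2 * t)/8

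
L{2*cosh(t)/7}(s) 2*s/(7*(s^2 - 1))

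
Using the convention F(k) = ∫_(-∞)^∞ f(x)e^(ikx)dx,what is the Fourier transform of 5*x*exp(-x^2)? 5*I*sqrt(pi)*k*exp(-k^2/4)/2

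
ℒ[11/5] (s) 11/(5 * s)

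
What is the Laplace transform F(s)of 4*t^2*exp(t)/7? 8/(7*(s - 1)^3)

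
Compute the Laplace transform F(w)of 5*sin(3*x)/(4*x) 5*atan(3/w)/4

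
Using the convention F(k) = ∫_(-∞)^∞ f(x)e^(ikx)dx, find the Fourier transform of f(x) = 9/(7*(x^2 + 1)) 9*pi*exp(-Abs(k))/7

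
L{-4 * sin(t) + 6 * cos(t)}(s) 6 * s/(s^2 + 1) - 4/(s^2 + 1)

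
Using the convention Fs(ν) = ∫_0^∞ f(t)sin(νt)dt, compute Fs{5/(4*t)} 5*pi/8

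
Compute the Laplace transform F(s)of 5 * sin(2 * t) 10/(s^2+4)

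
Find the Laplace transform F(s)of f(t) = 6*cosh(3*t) 6*s/(s^2-9)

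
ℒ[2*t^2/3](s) 4/(3*s^3)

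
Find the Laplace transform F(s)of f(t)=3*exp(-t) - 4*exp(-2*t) 3/(s + 1) - 4/(s + 2)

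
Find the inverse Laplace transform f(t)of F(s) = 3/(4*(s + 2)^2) 3*t*exp(-2*t)/4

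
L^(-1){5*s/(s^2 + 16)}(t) 5*cos(4*t)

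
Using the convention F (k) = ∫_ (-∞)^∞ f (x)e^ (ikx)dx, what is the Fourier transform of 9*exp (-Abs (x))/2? 9/ (k^2 + 1)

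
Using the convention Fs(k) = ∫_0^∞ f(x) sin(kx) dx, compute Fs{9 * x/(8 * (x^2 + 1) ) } 9 * pi * exp(-k) /16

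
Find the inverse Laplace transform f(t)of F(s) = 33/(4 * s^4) 11 * t^3/8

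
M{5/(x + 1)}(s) 5 * pi * csc(pi * s)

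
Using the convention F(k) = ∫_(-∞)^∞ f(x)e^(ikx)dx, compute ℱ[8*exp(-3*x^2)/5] 8*sqrt(3)*sqrt(pi)*exp(-k^2/12)/15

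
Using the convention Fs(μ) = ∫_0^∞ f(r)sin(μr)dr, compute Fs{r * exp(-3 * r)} 6 * μ/(μ^2+9)^2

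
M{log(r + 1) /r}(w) -pi*csc(pi*w) /(w - 1) 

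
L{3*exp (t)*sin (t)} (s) 3/ ( (s - 1)^2 + 1)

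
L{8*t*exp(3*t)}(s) 8/(s - 3)^2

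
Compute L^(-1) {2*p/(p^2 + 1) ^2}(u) u*sin(u) 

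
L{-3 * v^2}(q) -6/q^3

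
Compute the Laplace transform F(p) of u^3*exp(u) 6/(p - 1) ^4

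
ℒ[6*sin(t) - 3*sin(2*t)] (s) 6/(s^2 + 1) - 6/(s^2 + 4) 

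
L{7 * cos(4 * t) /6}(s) 7 * s/(6 * (s^2+16) ) 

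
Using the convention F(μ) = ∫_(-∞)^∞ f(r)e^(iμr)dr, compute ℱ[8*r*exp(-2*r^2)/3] sqrt(2)*I*sqrt(pi)*μ*exp(-μ^2/8)/3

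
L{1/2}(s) 1/(2*s)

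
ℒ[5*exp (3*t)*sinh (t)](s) 5/ ( (s - 3) ^2 - 1) 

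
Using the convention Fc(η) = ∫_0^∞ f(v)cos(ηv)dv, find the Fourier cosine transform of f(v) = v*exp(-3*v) (9 - η^2)/(η^2 + 9)^2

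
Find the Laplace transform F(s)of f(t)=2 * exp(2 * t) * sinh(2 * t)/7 4/(7 * s * (s - 4))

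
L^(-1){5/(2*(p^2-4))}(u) 5*sinh(2*u)/4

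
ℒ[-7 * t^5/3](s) -280/s^6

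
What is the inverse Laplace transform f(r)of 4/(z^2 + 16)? sin(4*r)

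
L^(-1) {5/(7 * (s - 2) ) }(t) 5 * exp(2 * t) /7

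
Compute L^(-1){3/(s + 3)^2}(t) 3*t*exp(-3*t)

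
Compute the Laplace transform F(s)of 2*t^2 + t s^(-2) + 4/s^3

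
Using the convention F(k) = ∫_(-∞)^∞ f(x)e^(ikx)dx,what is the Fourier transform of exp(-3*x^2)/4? sqrt(3)*sqrt(pi)*exp(-k^2/12)/12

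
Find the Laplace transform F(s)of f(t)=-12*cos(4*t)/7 -12*s/(7*s^2 + 112)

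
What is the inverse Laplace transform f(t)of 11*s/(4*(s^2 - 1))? 11*cosh(t)/4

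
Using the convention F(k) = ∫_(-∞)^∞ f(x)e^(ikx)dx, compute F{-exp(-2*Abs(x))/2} -2/(k^2 + 4)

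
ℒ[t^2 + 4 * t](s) 2/s^3 + 4/s^2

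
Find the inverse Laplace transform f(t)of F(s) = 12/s 12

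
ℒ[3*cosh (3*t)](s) 3*s/ (s^2-9)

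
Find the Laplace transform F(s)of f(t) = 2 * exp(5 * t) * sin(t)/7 2/(7 * ((s - 5)^2 + 1))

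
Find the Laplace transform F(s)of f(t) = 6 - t 6/s - 1/s^2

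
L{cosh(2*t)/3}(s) s/(3*(s^2 - 4))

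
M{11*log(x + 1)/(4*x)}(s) -11*pi*csc(pi*s)/(4*s - 4)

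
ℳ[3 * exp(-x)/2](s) 3 * gamma(s)/2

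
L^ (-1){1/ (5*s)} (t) 1/5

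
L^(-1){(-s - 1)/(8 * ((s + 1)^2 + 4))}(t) -exp(-t) * cos(2 * t)/8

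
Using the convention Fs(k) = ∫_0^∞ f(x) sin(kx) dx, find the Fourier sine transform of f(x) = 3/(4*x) 3*pi/8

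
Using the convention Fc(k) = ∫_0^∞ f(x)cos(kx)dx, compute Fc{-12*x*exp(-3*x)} 12*(k^2 - 9)/(k^2 + 9)^2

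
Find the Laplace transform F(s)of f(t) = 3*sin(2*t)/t 3*atan(2/s)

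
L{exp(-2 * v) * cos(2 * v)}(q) (q + 2)/((q + 2)^2 + 4)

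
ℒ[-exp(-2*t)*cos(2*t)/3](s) (-s - 2)/(3*((s + 2)^2 + 4))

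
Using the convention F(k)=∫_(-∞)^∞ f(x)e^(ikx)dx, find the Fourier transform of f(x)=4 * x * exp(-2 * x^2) sqrt(2) * I * sqrt(pi) * k * exp(-k^2/8)/2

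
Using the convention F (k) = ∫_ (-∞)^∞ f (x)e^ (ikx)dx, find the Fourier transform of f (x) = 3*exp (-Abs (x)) 6/ (k^2 + 1)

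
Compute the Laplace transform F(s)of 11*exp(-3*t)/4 11/(4*(s + 3))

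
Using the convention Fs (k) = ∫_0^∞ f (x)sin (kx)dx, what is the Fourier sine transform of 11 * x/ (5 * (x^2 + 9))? 11 * pi * exp (-3 * k)/10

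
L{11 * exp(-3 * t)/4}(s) 11/(4 * (s+3))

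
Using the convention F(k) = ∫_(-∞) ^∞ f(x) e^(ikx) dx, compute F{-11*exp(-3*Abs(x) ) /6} -11/(k^2 + 9) 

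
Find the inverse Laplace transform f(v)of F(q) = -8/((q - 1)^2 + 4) -4*exp(v)*sin(2*v)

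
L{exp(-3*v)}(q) 1/(q + 3)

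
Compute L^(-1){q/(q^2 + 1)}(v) cos(v)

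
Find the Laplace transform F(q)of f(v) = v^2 2/q^3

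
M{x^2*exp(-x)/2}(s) gamma(s + 2)/2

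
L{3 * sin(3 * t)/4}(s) 9/(4 * (s^2 + 9))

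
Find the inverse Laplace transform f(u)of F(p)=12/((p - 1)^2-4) 6*exp(u)*sinh(2*u)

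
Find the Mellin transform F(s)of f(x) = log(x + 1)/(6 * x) -pi * csc(pi * s)/(6 * s - 6)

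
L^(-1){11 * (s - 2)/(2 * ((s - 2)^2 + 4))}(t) 11 * exp(2 * t) * cos(2 * t)/2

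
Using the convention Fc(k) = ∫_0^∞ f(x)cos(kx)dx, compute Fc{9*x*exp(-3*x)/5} 9*(9 - k^2)/(5*(k^2 + 9)^2)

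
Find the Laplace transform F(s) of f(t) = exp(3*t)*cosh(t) (s - 3) /((s - 3) ^2 - 1) 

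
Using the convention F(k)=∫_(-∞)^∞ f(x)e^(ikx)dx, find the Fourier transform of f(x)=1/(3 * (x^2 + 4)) pi * exp(-2 * Abs(k))/6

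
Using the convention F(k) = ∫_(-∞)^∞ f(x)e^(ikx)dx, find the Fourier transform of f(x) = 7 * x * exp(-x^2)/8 7 * I * sqrt(pi) * k * exp(-k^2/4)/16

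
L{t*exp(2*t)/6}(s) 1/(6*(s - 2)^2)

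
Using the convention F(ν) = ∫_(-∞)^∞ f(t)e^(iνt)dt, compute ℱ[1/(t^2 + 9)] pi*exp(-3*Abs(ν))/3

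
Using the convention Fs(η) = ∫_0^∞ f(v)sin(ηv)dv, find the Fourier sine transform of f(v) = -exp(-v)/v -atan(η)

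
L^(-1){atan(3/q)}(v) sin(3 * v)/v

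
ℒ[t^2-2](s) 2/s^3-2/s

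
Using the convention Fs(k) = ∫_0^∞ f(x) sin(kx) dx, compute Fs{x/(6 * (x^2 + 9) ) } pi * exp(-3 * k) /12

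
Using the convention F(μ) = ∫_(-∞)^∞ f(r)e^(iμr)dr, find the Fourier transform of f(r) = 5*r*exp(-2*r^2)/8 5*sqrt(2)*I*sqrt(pi)*μ*exp(-μ^2/8)/64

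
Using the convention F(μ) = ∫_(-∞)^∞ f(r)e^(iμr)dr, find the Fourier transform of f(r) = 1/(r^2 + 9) pi * exp(-3 * Abs(μ))/3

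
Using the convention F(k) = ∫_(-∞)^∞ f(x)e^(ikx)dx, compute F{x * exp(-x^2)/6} I * sqrt(pi) * k * exp(-k^2/4)/12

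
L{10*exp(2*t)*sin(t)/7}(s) 10/(7*((s - 2)^2 + 1))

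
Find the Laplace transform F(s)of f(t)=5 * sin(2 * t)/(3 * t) 5 * atan(2/s)/3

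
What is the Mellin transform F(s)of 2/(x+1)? 2*pi*csc(pi*s)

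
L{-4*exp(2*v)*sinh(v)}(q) -4/((q - 2)^2 - 1)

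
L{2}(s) 2/s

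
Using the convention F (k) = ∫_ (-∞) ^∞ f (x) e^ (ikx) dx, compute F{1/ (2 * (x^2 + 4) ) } pi * exp (-2 * Abs (k) ) /4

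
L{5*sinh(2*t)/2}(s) 5/(s^2 - 4)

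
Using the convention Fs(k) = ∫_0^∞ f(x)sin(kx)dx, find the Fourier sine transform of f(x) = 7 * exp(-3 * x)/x 7 * atan(k/3)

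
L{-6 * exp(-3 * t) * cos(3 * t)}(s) 6 * (-s - 3)/((s + 3)^2 + 9)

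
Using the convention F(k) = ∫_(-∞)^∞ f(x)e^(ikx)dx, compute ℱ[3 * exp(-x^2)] 3 * sqrt(pi) * exp(-k^2/4)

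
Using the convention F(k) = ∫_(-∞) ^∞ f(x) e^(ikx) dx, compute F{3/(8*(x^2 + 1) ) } 3*pi*exp(-Abs(k) ) /8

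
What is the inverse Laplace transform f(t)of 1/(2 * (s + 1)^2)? t * exp(-t)/2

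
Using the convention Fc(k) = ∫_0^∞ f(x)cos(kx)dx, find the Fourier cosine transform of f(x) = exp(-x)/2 1/(2*(k^2+1))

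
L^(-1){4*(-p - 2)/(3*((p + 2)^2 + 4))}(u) -4*exp(-2*u)*cos(2*u)/3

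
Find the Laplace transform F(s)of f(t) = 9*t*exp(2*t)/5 9/(5*(s - 2)^2)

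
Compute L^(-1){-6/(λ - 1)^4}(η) -η^3 * exp(η)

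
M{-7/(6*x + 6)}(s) -7*pi*csc(pi*s)/6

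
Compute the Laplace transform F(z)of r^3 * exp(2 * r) 6/(z - 2)^4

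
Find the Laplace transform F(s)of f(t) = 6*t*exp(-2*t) 6/(s+2)^2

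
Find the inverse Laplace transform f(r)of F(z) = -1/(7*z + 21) -exp(-3*r)/7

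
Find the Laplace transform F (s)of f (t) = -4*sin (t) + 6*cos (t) 6*s/ (s^2 + 1) - 4/ (s^2 + 1)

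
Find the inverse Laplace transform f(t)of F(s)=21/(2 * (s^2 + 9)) 7 * sin(3 * t)/2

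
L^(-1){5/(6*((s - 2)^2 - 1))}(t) 5*exp(2*t)*sinh(t)/6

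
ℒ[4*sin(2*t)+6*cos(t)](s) 6*s/(s^2+1)+8/(s^2+4)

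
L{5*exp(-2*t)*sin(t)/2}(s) 5/(2*((s + 2)^2 + 1))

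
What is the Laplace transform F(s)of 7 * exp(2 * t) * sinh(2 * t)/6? 7/(3 * s * (s - 4))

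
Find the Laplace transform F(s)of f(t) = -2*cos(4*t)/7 -2*s/(7*s^2 + 112)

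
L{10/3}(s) 10/(3 * s)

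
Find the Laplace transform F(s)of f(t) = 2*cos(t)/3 2*s/(3*(s^2 + 1))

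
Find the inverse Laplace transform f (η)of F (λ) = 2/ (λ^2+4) sin (2*η)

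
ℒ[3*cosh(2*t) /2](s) 3*s/(2*(s^2 - 4) ) 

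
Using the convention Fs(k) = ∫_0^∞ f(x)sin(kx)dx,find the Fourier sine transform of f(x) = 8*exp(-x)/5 8*k/(5*(k^2 + 1))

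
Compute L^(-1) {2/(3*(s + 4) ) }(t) 2*exp(-4*t) /3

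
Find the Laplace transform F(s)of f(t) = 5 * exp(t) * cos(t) 5 * (s - 1)/((s - 1)^2 + 1)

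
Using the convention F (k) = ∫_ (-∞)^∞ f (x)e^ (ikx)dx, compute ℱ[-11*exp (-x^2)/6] -11*sqrt (pi)*exp (-k^2/4)/6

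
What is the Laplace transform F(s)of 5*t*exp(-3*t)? 5/(s + 3)^2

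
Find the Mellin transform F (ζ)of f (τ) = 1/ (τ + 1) pi * csc (pi * ζ)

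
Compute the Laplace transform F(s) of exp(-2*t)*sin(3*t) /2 3/(2*((s + 2) ^2 + 9) ) 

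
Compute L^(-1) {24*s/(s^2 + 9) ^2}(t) 4*t*sin(3*t) 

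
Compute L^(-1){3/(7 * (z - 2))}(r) 3 * exp(2 * r)/7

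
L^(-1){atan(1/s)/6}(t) sin(t)/(6*t)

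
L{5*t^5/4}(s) 150/s^6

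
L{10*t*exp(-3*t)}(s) 10/(s + 3)^2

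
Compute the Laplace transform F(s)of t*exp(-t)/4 1/(4*(s + 1)^2)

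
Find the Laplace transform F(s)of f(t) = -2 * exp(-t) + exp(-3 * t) 1/(s + 3) - 2/(s + 1)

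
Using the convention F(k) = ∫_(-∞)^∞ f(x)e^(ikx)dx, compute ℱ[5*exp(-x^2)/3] 5*sqrt(pi)*exp(-k^2/4)/3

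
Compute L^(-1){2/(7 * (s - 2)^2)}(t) 2 * t * exp(2 * t)/7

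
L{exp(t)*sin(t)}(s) 1/((s - 1)^2 + 1)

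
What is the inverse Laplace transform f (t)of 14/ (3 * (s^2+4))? 7 * sin (2 * t)/3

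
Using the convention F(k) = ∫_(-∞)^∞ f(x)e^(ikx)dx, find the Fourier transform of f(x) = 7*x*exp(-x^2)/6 7*I*sqrt(pi)*k*exp(-k^2/4)/12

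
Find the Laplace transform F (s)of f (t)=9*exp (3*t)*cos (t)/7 9*(s - 3)/ (7*( (s - 3)^2 + 1))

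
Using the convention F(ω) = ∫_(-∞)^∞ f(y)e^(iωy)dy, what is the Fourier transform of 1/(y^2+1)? pi*exp(-Abs(ω))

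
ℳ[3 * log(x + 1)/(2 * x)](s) -3 * pi * csc(pi * s)/(2 * s - 2)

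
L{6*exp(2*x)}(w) 6/(w - 2)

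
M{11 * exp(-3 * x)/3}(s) 11 * gamma(s)/(3 * 3^s)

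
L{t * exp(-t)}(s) (s + 1)^(-2)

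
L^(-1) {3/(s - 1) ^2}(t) 3*t*exp(t) 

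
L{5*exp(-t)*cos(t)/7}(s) 5*(s + 1)/(7*((s + 1)^2 + 1))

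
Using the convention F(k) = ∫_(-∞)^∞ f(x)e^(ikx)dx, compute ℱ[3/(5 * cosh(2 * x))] 3 * pi/(10 * cosh(pi * k/4))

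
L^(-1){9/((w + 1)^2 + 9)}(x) 3 * exp(-x) * sin(3 * x)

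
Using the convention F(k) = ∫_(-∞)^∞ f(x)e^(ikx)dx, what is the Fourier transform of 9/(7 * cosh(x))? 9 * pi/(7 * cosh(pi * k/2))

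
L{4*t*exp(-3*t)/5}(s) 4/(5*(s+3)^2)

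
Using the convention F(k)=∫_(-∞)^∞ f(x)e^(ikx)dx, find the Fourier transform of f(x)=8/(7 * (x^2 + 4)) 4 * pi * exp(-2 * Abs(k))/7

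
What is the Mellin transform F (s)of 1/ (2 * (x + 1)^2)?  (-pi * s + pi)/ (2 * sin (pi * s))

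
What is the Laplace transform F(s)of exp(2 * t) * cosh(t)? (s - 2)/((s - 2)^2 - 1)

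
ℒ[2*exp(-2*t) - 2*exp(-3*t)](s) 2/(s + 2) - 2/(s + 3)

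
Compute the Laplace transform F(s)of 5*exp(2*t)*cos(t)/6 5*(s - 2)/(6*((s - 2)^2 + 1))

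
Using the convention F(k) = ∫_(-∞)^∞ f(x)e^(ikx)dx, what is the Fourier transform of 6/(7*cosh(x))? 6*pi/(7*cosh(pi*k/2))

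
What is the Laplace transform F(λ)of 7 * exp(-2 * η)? 7/(λ + 2)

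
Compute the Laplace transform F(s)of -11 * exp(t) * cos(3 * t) 11 * (1 - s)/((s - 1)^2+9)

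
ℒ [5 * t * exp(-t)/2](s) 5/(2 * (s + 1)^2)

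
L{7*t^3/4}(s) 21/(2*s^4)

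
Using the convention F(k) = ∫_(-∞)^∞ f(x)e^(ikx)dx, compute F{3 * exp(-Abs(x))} 6/(k^2+1)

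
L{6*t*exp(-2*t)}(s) 6/(s+2)^2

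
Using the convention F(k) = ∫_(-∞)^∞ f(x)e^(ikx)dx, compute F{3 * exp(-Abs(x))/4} 3/(2 * (k^2 + 1))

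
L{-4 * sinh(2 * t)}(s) -8/(s^2-4)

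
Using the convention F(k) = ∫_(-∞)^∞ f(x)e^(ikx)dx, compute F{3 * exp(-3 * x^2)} sqrt(3) * sqrt(pi) * exp(-k^2/12)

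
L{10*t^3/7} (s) 60/ (7*s^4)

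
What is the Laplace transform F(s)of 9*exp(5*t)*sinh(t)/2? 9/(2*((s - 5)^2-1))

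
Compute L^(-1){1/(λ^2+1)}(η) sin(η)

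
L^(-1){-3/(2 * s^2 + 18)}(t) -sin(3 * t)/2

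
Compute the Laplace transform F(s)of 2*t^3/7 12/(7*s^4)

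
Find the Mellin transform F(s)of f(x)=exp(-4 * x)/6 gamma(s)/(6 * 2^(2 * s))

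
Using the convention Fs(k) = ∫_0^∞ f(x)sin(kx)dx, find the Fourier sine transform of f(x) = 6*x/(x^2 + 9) 3*pi*exp(-3*k)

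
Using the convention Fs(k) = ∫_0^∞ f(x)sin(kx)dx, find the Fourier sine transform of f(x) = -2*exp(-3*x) -2*k/(k^2 + 9)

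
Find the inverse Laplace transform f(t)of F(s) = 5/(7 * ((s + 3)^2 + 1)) 5 * exp(-3 * t) * sin(t)/7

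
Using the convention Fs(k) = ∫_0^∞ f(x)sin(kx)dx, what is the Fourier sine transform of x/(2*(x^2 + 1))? pi*exp(-k)/4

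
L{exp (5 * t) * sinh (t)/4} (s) 1/ (4 * ( (s - 5)^2-1))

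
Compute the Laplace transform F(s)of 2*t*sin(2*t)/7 8*s/(7*(s^2 + 4)^2)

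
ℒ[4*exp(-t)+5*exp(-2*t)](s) 4/(s+1)+5/(s+2)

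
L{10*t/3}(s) 10/(3*s^2)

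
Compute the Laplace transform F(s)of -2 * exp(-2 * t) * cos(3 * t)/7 2 * (-s - 2)/(7 * ((s + 2)^2 + 9))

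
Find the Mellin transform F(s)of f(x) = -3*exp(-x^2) -3*gamma(s/2)/2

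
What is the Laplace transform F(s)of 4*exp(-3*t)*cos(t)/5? 4*(s + 3)/(5*((s + 3)^2 + 1))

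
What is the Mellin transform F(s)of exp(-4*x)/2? gamma(s)/(2*2^(2*s))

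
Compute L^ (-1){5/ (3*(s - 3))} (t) 5*exp (3*t)/3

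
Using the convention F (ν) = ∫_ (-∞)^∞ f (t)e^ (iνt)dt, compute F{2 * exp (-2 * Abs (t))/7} 8/ (7 * (ν^2+4))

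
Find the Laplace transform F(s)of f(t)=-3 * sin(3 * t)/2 -9/(2 * s^2 + 18)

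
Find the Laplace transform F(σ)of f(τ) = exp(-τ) 1/(σ + 1)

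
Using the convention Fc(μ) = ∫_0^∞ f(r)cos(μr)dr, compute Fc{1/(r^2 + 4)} pi * exp(-2 * μ)/4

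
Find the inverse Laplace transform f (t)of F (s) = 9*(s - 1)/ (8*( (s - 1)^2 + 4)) 9*exp (t)*cos (2*t)/8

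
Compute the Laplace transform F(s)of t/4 1/(4*s^2)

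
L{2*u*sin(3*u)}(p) 12*p/(p^2 + 9)^2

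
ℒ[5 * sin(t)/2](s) 5/(2 * (s^2+1))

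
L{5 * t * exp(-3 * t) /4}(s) 5/(4 * (s + 3) ^2) 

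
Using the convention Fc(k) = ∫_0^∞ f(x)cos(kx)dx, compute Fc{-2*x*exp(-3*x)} 2*(k^2 - 9)/(k^2 + 9)^2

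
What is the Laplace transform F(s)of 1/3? 1/(3 * s)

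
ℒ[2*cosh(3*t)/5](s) 2*s/(5*(s^2 - 9))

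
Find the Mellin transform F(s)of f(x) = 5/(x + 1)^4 5 * gamma(s) * gamma(4 - s)/6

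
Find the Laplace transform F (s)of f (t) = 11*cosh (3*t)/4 11*s/ (4*(s^2 - 9))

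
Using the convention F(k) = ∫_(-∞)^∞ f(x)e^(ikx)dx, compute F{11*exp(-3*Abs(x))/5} 66/(5*(k^2 + 9))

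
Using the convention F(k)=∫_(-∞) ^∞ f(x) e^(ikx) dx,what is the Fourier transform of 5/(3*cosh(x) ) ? 5*pi/(3*cosh(pi*k/2) ) 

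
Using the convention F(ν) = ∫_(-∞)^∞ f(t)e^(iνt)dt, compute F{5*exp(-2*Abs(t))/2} 10/(ν^2+4)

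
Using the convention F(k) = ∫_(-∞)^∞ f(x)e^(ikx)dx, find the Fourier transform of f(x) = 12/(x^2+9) 4 * pi * exp(-3 * Abs(k))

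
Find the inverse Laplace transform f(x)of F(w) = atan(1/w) sin(x)/x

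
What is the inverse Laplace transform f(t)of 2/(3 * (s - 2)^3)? t^2 * exp(2 * t)/3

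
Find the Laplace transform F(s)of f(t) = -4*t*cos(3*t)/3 4*(9 - s^2)/(3*(s^2 + 9)^2)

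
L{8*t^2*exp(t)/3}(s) 16/(3*(s - 1)^3)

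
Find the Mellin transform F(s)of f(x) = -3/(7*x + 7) -3*pi*csc(pi*s)/7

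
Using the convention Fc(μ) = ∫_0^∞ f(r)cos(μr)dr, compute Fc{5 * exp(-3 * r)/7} 15/(7 * (μ^2+9))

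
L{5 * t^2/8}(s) 5/(4 * s^3)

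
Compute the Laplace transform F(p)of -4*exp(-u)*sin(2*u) -8/((p + 1)^2 + 4)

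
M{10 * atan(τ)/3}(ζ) -5 * pi * sec(pi * ζ/2)/(3 * ζ)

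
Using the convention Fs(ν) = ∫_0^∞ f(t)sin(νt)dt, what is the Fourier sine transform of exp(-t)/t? atan(ν)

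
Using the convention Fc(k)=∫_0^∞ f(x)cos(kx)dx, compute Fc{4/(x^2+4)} pi * exp(-2 * k)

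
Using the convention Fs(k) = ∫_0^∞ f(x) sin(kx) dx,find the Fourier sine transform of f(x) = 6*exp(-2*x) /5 6*k/(5*(k^2 + 4) ) 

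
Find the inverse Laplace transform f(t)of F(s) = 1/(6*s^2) t/6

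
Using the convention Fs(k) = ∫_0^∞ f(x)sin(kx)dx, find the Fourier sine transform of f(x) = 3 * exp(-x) 3 * k/(k^2 + 1)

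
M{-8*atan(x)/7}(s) 4*pi*sec(pi*s/2)/(7*s)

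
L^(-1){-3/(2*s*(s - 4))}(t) -3*exp(2*t)*sinh(2*t)/4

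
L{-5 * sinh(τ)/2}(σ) -5/(2 * σ^2 - 2)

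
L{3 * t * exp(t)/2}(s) 3/(2 * (s - 1)^2)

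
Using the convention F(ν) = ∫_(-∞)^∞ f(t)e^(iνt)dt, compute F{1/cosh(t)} pi/cosh(pi*ν/2)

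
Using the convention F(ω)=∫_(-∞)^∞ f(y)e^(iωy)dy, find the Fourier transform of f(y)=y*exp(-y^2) I*sqrt(pi)*ω*exp(-ω^2/4)/2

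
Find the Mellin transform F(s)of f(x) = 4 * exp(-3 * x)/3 4 * gamma(s)/(3 * 3^s)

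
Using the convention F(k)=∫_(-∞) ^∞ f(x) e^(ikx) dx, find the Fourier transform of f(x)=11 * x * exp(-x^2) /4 11 * I * sqrt(pi) * k * exp(-k^2/4) /8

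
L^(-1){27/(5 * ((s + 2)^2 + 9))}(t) 9 * exp(-2 * t) * sin(3 * t)/5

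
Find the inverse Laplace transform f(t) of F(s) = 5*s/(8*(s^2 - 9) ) 5*cosh(3*t) /8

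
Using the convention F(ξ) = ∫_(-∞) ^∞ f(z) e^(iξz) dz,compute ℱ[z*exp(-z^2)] I*sqrt(pi)*ξ*exp(-ξ^2/4) /2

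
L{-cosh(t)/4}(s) -s/(4*s^2 - 4)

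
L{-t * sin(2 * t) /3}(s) -4 * s/(3 * (s^2 + 4) ^2) 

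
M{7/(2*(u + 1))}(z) 7*pi*csc(pi*z)/2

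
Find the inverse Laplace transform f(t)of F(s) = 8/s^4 4 * t^3/3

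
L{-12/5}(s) -12/(5*s)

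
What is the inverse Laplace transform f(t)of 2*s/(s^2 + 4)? 2*cos(2*t)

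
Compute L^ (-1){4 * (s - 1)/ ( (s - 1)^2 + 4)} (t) 4 * exp (t) * cos (2 * t)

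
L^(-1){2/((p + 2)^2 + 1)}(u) 2*exp(-2*u)*sin(u)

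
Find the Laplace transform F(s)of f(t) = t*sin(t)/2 s/(s^2 + 1)^2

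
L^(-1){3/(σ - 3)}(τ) 3 * exp(3 * τ)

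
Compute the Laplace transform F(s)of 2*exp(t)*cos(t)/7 2*(s - 1)/(7*((s - 1)^2 + 1))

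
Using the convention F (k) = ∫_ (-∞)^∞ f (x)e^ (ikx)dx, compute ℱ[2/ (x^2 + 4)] pi * exp (-2 * Abs (k))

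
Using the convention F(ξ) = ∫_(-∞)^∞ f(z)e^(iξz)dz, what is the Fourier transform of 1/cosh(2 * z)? pi/(2 * cosh(pi * ξ/4))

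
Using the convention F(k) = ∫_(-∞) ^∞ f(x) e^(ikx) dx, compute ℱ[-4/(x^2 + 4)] -2*pi*exp(-2*Abs(k) ) 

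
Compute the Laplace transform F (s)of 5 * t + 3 5/s^2 + 3/s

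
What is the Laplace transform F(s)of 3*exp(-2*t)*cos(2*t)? 3*(s + 2)/((s + 2)^2 + 4)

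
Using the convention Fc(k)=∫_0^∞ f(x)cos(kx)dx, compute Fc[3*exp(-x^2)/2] 3*sqrt(pi)*exp(-k^2/4)/4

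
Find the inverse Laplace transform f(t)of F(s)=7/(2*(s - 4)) 7*exp(4*t)/2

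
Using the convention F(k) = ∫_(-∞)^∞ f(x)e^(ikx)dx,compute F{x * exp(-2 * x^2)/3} sqrt(2) * I * sqrt(pi) * k * exp(-k^2/8)/24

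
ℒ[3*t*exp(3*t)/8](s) 3/(8*(s - 3)^2)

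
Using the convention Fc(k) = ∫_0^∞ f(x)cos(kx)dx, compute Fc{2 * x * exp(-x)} 2 * (1 - k^2)/(k^2 + 1)^2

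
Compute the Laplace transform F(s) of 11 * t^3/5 66/(5 * s^4) 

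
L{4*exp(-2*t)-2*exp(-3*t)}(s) 4/(s+2)-2/(s+3)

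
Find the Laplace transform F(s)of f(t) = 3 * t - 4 3/s^2-4/s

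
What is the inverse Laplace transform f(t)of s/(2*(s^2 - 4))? cosh(2*t)/2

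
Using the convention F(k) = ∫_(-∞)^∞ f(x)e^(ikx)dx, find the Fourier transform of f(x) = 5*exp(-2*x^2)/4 5*sqrt(2)*sqrt(pi)*exp(-k^2/8)/8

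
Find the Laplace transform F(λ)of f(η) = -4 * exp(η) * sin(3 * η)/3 -4/((λ - 1)^2+9)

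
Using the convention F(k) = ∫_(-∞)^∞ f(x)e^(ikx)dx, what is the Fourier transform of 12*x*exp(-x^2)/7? 6*I*sqrt(pi)*k*exp(-k^2/4)/7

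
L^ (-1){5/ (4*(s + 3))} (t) 5*exp (-3*t)/4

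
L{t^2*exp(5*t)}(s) 2/(s - 5)^3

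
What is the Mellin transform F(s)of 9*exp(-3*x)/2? 3^(2 - s)*gamma(s)/2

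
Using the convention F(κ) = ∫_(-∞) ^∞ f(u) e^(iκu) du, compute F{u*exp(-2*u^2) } sqrt(2)*I*sqrt(pi)*κ*exp(-κ^2/8) /8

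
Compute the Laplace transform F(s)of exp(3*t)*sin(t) 1/((s - 3)^2 + 1)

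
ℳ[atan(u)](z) -pi*sec(pi*z/2)/(2*z)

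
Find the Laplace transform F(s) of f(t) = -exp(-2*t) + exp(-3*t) 1/(s + 3) - 1/(s + 2) 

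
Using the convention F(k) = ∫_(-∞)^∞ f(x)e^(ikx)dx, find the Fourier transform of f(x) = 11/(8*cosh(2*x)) 11*pi/(16*cosh(pi*k/4))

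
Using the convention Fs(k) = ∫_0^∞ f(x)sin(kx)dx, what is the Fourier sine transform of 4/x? 2 * pi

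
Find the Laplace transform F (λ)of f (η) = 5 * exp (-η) 5/ (λ + 1)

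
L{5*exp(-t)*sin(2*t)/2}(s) 5/((s + 1)^2 + 4)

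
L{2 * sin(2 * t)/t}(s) 2 * atan(2/s)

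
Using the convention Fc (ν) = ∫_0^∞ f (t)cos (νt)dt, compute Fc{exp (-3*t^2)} sqrt (3)*sqrt (pi)*exp (-ν^2/12)/6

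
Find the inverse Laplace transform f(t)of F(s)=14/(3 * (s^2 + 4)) 7 * sin(2 * t)/3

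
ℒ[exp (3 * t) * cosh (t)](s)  (s - 3)/ ( (s - 3)^2 - 1)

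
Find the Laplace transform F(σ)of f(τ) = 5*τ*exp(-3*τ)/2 5/(2*(σ + 3)^2)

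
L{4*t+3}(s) 3/s+4/s^2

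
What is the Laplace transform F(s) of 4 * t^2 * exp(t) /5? 8/(5 * (s - 1) ^3) 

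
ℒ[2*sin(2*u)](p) 4/(p^2+4)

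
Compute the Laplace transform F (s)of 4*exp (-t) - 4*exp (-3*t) 4/ (s + 1) - 4/ (s + 3)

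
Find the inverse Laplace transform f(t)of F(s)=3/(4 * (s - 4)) 3 * exp(4 * t)/4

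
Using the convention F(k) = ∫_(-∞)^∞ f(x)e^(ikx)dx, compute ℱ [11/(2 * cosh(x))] 11 * pi/(2 * cosh(pi * k/2))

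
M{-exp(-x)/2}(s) -gamma(s)/2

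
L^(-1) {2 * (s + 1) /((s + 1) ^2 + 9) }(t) 2 * exp(-t) * cos(3 * t) 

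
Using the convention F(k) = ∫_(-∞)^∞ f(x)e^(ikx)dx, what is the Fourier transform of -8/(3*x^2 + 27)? -8*pi*exp(-3*Abs(k))/9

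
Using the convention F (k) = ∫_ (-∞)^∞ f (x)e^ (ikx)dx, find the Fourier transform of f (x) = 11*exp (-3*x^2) 11*sqrt (3)*sqrt (pi)*exp (-k^2/12)/3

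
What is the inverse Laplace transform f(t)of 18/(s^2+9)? 6 * sin(3 * t)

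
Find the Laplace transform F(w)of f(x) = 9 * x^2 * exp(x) 18/(w - 1)^3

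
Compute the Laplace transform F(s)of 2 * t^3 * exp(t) 12/(s - 1)^4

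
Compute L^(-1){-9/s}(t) -9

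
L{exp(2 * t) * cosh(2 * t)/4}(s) (s - 2)/(4 * s * (s - 4))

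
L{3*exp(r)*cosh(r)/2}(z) 3*(z - 1)/(2*z*(z - 2))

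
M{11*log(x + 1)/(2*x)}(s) -11*pi*csc(pi*s)/(2*s - 2)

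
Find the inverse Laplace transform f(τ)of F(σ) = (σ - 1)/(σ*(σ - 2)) exp(τ)*cosh(τ)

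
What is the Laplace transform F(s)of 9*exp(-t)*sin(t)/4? 9/(4*((s + 1)^2 + 1))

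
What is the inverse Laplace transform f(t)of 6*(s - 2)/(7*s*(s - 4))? 6*exp(2*t)*cosh(2*t)/7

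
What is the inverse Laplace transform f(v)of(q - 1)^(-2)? v * exp(v)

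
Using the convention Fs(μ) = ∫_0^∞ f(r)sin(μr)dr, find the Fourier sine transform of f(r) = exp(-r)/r atan(μ)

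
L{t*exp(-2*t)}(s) (s + 2)^(-2)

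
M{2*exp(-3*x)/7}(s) 2*gamma(s)/(7*3^s)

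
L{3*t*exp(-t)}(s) 3/(s + 1)^2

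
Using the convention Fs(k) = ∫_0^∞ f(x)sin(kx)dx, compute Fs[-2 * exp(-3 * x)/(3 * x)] -2 * atan(k/3)/3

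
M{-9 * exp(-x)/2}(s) -9 * gamma(s)/2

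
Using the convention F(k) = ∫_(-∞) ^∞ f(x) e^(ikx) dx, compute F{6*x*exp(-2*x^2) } 3*sqrt(2)*I*sqrt(pi)*k*exp(-k^2/8) /4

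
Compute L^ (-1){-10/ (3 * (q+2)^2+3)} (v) -10 * exp (-2 * v) * sin (v)/3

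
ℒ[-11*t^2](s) -22/s^3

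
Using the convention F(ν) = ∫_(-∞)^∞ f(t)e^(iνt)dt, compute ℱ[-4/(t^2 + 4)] -2 * pi * exp(-2 * Abs(ν))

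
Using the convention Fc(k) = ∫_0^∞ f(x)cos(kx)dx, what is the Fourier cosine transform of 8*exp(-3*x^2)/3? 4*sqrt(3)*sqrt(pi)*exp(-k^2/12)/9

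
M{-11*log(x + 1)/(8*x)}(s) 11*pi*csc(pi*s)/(8*(s - 1))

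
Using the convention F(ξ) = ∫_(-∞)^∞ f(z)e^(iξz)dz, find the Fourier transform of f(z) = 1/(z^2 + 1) pi*exp(-Abs(ξ))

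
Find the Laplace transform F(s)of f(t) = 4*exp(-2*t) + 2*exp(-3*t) 4/(s + 2) + 2/(s + 3)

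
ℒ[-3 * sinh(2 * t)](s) -6/(s^2 - 4)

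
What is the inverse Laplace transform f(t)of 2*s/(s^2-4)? 2*cosh(2*t)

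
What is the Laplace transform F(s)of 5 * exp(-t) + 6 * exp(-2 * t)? 6/(s + 2) + 5/(s + 1)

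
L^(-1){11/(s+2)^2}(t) 11 * t * exp(-2 * t)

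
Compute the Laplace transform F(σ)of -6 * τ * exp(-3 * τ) -6/(σ+3)^2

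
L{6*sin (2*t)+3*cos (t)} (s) 12/ (s^2+4)+3*s/ (s^2+1)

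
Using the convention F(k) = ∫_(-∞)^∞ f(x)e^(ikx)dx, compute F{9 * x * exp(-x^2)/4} 9 * I * sqrt(pi) * k * exp(-k^2/4)/8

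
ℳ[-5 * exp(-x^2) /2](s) -5 * gamma(s/2) /4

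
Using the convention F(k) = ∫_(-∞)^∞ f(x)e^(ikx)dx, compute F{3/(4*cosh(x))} 3*pi/(4*cosh(pi*k/2))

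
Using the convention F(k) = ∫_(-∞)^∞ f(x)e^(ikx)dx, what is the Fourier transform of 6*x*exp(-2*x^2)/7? 3*sqrt(2)*I*sqrt(pi)*k*exp(-k^2/8)/28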